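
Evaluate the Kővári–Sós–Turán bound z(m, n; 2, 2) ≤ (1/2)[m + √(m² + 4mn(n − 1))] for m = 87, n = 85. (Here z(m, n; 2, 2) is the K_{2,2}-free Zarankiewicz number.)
z(87, 85; 2, 2) ≤ (1/2)[87 + √(87² + 4·87·85·84)] = (1/2)[87 + √2492289] = 832.8493

Kővári–Sós–Turán: let r_1, ..., r_87 be the row sums and z = Σ r_i the total number of 1s. Each pair of columns can share at most one row with both entries 1 (else a 2×2 all-ones block appears), so Σ_i C(r_i, 2) ≤ C(85, 2) = 3570. By convexity Σ_i C(r_i, 2) ≥ 87·C(z/87, 2) = z(z − 87)/(2·87), giving z² − 87z − 87·85·84 ≤ 0 and hence z ≤ (1/2)[87 + √(7569 + 4·621180)] = (1/2)[87 + √2492289] ≈ (1/2)(87 + 1578.6985) = 832.8493.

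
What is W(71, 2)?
W(71, 2) = 71 + 1 = 72

A 2-term AP is any pair of integers, so a monochromatic 2-AP exists iff some colour is used at least twice. With 71 colours, the colouring i ↦ i on {1, ..., 71} uses each colour once, avoiding any monochromatic pair, so W(71, 2) > 71. For {1, ..., 72}, pigeonhole forces two integers of the same colour, which form a monochromatic 2-AP. Hence W(71, 2) = 72.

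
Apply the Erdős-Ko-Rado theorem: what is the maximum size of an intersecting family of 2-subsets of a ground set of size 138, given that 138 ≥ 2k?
max |F| = C(137, 1) = 137

The Erdős-Ko-Rado theorem states: for n ≥ 2k, an intersecting family of k-subsets of an n-element set has size at most C(n − 1, k − 1), with equality for 'star' families {A ⊆ [n] : |A| = k, i ∈ A} (fix an element i). For n = 138, k = 2: C(137, 1) = 137.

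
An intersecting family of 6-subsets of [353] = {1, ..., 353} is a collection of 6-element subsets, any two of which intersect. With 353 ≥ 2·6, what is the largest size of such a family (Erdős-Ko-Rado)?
max |F| = C(352, 5) = 43766442720

The Erdős-Ko-Rado theorem states: for n ≥ 2k, an intersecting family of k-subsets of an n-element set has size at most C(n − 1, k − 1), with equality for 'star' families {A ⊆ [n] : |A| = k, i ∈ A} (fix an element i). For n = 353, k = 6: C(352, 5) = 43766442720.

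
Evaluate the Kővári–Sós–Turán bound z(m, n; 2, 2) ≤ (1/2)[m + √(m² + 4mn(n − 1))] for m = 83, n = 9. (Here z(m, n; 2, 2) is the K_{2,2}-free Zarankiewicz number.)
z(83, 9; 2, 2) ≤ (1/2)[83 + √(83² + 4·83·9·8)] = (1/2)[83 + √30793] = 129.2397

Kővári–Sós–Turán: let r_1, ..., r_83 be the row sums and z = Σ r_i the total number of 1s. Each pair of columns can share at most one row with both entries 1 (else a 2×2 all-ones block appears), so Σ_i C(r_i, 2) ≤ C(9, 2) = 36. By convexity Σ_i C(r_i, 2) ≥ 83·C(z/83, 2) = z(z − 83)/(2·83), giving z² − 83z − 83·9·8 ≤ 0 and hence z ≤ (1/2)[83 + √(6889 + 4·5976)] = (1/2)[83 + √30793] ≈ (1/2)(83 + 175.4793) = 129.2397.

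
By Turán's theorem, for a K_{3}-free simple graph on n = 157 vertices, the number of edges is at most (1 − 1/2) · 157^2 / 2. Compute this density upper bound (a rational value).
Turán density bound = (1/2) · 157^2/2 = 24649/4 ≈ 6162.25

Turán's theorem: ex(n, K_{r+1}) is achieved by the complete r-partite Turán graph T(n, r) with parts as balanced as possible, and is at most (1 − 1/r) · n^2/2. For r = 2, n = 157: the density bound is (1/2) · 24649/2 = 24649/4 ≈ 6162.25. The integer-valued extremum is e(T(157, 2)) = 6162, which is strictly less than the density bound 24649/4 since 2 ∤ 157 (the parts of T(157, 2) cannot all be equal).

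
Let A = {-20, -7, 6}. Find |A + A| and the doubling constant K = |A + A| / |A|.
K = |A + A| / |A| = 5/3

Enumerate A + A = {a + b : a, b ∈ A}. With |A| = 3, there are |A|^2 = 9 ordered sum pairs; collecting distinct values, A + A = {-40, -27, -14, -1, 12}, so |A + A| = 5. Thus K = 5/3. Here |A + A| = 2|A| − 1 = 5, the minimum possible — so K = 5/3 is minimal, which holds iff A is an arithmetic progression.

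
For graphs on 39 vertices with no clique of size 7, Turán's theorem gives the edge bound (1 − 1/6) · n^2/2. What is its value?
Turán density bound = (5/6) · 39^2/2 = 2535/4 ≈ 633.75

Turán's theorem: ex(n, K_{r+1}) is achieved by the complete r-partite Turán graph T(n, r) with parts as balanced as possible, and is at most (1 − 1/r) · n^2/2. For r = 6, n = 39: the density bound is (5/6) · 1521/2 = 2535/4 ≈ 633.75. The integer-valued extremum is e(T(39, 6)) = 633, which is strictly less than the density bound 2535/4 since 6 ∤ 39 (the parts of T(39, 6) cannot all be equal).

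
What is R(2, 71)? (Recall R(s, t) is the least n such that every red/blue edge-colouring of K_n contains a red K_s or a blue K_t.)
R(2, 71) = 71

R(2, k) = k for all k ≥ 2: in a 2-colouring of K_k, either some edge is red (a red K_2) or all edges are blue (a blue K_k). And K_{70} coloured all-blue has no blue K_71, so R(2, 71) > 70. Hence R(2, 71) = 71.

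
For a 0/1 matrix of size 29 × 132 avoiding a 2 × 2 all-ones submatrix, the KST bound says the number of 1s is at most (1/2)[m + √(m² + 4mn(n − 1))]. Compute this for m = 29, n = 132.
z(29, 132; 2, 2) ≤ (1/2)[29 + √(29² + 4·29·132·131)] = (1/2)[29 + √2006713] = 722.7925

Kővári–Sós–Turán: let r_1, ..., r_29 be the row sums and z = Σ r_i the total number of 1s. Each pair of columns can share at most one row with both entries 1 (else a 2×2 all-ones block appears), so Σ_i C(r_i, 2) ≤ C(132, 2) = 8646. By convexity Σ_i C(r_i, 2) ≥ 29·C(z/29, 2) = z(z − 29)/(2·29), giving z² − 29z − 29·132·131 ≤ 0 and hence z ≤ (1/2)[29 + √(841 + 4·501468)] = (1/2)[29 + √2006713] ≈ (1/2)(29 + 1416.585) = 722.7925.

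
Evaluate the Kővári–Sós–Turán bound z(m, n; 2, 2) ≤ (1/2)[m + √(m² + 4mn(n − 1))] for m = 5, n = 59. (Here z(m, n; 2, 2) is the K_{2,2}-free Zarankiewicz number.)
z(5, 59; 2, 2) ≤ (1/2)[5 + √(5² + 4·5·59·58)] = (1/2)[5 + √68465] = 133.3291

Kővári–Sós–Turán: let r_1, ..., r_5 be the row sums and z = Σ r_i the total number of 1s. Each pair of columns can share at most one row with both entries 1 (else a 2×2 all-ones block appears), so Σ_i C(r_i, 2) ≤ C(59, 2) = 1711. By convexity Σ_i C(r_i, 2) ≥ 5·C(z/5, 2) = z(z − 5)/(2·5), giving z² − 5z − 5·59·58 ≤ 0 and hence z ≤ (1/2)[5 + √(25 + 4·17110)] = (1/2)[5 + √68465] ≈ (1/2)(5 + 261.6582) = 133.3291.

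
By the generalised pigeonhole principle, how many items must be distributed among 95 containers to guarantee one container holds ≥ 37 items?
n = (37 − 1)·95 + 1 = 3421

By the generalised pigeonhole principle, to guarantee some box contains ≥ r objects we need more than (r − 1) · k objects total. Threshold: n = (r − 1) · k + 1. With r = 37 and k = 95: n = 36 · 95 + 1 = 3420 + 1 = 3421. For n = 3420 = 36 · 95, we can put exactly 36 objects in every box, avoiding 37 in any single one — so 3421 is tight.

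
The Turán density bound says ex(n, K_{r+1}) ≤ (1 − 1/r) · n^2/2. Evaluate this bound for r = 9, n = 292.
Turán density bound = (8/9) · 292^2/2 = 341056/9 ≈ 37895.1111

Turán's theorem: ex(n, K_{r+1}) is achieved by the complete r-partite Turán graph T(n, r) with parts as balanced as possible, and is at most (1 − 1/r) · n^2/2. For r = 9, n = 292: the density bound is (8/9) · 85264/2 = 341056/9 ≈ 37895.1111. The integer-valued extremum is e(T(292, 9)) = 37894, which is strictly less than the density bound 341056/9 since 9 ∤ 292 (the parts of T(292, 9) cannot all be equal).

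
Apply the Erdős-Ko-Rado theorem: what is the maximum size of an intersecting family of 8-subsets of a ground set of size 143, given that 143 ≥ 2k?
max |F| = C(142, 7) = 198773423848

Erdős-Ko-Rado (1961): when n ≥ 2k, max |F| = C(n−1, k−1). The bound is attained by the star {A : i ∈ A} for any fixed i ∈ [n]. Here C(143−1, 8−1) = C(142, 7) = 198773423848.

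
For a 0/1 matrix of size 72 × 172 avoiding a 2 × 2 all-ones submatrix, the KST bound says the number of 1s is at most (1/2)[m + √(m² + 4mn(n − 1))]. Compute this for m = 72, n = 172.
z(72, 172; 2, 2) ≤ (1/2)[72 + √(72² + 4·72·172·171)] = (1/2)[72 + √8475840] = 1491.6648

Kővári–Sós–Turán: let r_1, ..., r_72 be the row sums and z = Σ r_i the total number of 1s. Each pair of columns can share at most one row with both entries 1 (else a 2×2 all-ones block appears), so Σ_i C(r_i, 2) ≤ C(172, 2) = 14706. By convexity Σ_i C(r_i, 2) ≥ 72·C(z/72, 2) = z(z − 72)/(2·72), giving z² − 72z − 72·172·171 ≤ 0 and hence z ≤ (1/2)[72 + √(5184 + 4·2117664)] = (1/2)[72 + √8475840] ≈ (1/2)(72 + 2911.3296) = 1491.6648.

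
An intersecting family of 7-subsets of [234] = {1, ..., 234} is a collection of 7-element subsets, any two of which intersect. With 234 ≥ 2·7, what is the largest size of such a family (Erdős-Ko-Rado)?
max |F| = C(233, 6) = 208267524388

Erdős-Ko-Rado (1961): when n ≥ 2k, max |F| = C(n−1, k−1). The bound is attained by the star {A : i ∈ A} for any fixed i ∈ [n]. Here C(234−1, 7−1) = C(233, 6) = 208267524388.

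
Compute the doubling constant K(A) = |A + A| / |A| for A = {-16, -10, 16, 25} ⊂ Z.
K = |A + A| / |A| = 10/4 = 5/2

Enumerate A + A = {a + b : a, b ∈ A}. With |A| = 4, there are |A|^2 = 16 ordered sum pairs; collecting distinct values, A + A = {-32, -26, -20, 0, 6, 9, 15, 32, 41, 50}, so |A + A| = 10. Thus K = 10/4 = 5/2. For comparison, the minimum possible |A + A| over all 4-element sets is 2·4 − 1 = 7 (so min K = 7/4), attained only by arithmetic progressions.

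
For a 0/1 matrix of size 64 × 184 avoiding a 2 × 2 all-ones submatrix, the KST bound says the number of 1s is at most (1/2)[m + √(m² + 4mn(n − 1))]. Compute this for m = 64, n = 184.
z(64, 184; 2, 2) ≤ (1/2)[64 + √(64² + 4·64·184·183)] = (1/2)[64 + √8624128] = 1500.3433

Kővári–Sós–Turán: let r_1, ..., r_64 be the row sums and z = Σ r_i the total number of 1s. Each pair of columns can share at most one row with both entries 1 (else a 2×2 all-ones block appears), so Σ_i C(r_i, 2) ≤ C(184, 2) = 16836. By convexity Σ_i C(r_i, 2) ≥ 64·C(z/64, 2) = z(z − 64)/(2·64), giving z² − 64z − 64·184·183 ≤ 0 and hence z ≤ (1/2)[64 + √(4096 + 4·2155008)] = (1/2)[64 + √8624128] ≈ (1/2)(64 + 2936.6866) = 1500.3433.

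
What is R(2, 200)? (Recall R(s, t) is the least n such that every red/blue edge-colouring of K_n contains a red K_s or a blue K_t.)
R(2, 200) = 200

R(2, k) = k for all k ≥ 2: in a 2-colouring of K_k, either some edge is red (a red K_2) or all edges are blue (a blue K_k). And K_{199} coloured all-blue has no blue K_200, so R(2, 200) > 199. Hence R(2, 200) = 200.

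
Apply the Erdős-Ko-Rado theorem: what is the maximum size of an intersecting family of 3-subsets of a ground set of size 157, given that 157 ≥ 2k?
max |F| = C(156, 2) = 12090

The Erdős-Ko-Rado theorem states: for n ≥ 2k, an intersecting family of k-subsets of an n-element set has size at most C(n − 1, k − 1), with equality for 'star' families {A ⊆ [n] : |A| = k, i ∈ A} (fix an element i). For n = 157, k = 3: C(156, 2) = 12090.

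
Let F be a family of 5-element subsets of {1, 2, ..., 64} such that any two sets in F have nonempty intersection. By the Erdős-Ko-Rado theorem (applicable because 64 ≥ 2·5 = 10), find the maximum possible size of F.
max |F| = C(63, 4) = 595665

The Erdős-Ko-Rado theorem states: for n ≥ 2k, an intersecting family of k-subsets of an n-element set has size at most C(n − 1, k − 1), with equality for 'star' families {A ⊆ [n] : |A| = k, i ∈ A} (fix an element i). For n = 64, k = 5: C(63, 4) = 595665.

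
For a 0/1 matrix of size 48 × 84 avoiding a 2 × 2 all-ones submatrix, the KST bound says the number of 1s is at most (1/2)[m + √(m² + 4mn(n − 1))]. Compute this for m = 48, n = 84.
z(48, 84; 2, 2) ≤ (1/2)[48 + √(48² + 4·48·84·83)] = (1/2)[48 + √1340928] = 602.9922

Kővári–Sós–Turán: let r_1, ..., r_48 be the row sums and z = Σ r_i the total number of 1s. Each pair of columns can share at most one row with both entries 1 (else a 2×2 all-ones block appears), so Σ_i C(r_i, 2) ≤ C(84, 2) = 3486. By convexity Σ_i C(r_i, 2) ≥ 48·C(z/48, 2) = z(z − 48)/(2·48), giving z² − 48z − 48·84·83 ≤ 0 and hence z ≤ (1/2)[48 + √(2304 + 4·334656)] = (1/2)[48 + √1340928] ≈ (1/2)(48 + 1157.9845) = 602.9922.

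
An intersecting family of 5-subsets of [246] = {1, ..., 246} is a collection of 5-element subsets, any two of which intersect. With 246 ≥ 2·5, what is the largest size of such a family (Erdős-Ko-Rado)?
max |F| = C(245, 4) = 146475945

Erdős-Ko-Rado (1961): when n ≥ 2k, max |F| = C(n−1, k−1). The bound is attained by the star {A : i ∈ A} for any fixed i ∈ [n]. Here C(246−1, 5−1) = C(245, 4) = 146475945.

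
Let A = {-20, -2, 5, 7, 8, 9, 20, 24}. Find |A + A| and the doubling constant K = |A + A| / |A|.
K = |A + A| / |A| = 32/8 = 4

Enumerate A + A = {a + b : a, b ∈ A}. With |A| = 8, there are |A|^2 = 64 ordered sum pairs; collecting distinct values, A + A = {-40, -22, -15, -13, -12, -11, -4, 0, 3, 4, 5, 6, 7, 10, 12, 13, 14, 15, 16, 17, 18, 22, 25, 27, 28, 29, 31, 32, 33, 40, 44, 48}, so |A + A| = 32. Thus K = 32/8 = 4. For comparison, the minimum possible |A + A| over all 8-element sets is 2·8 − 1 = 15 (so min K = 15/8), attained only by arithmetic progressions.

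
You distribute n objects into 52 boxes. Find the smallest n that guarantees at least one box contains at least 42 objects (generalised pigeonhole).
n = (42 − 1)·52 + 1 = 2133

By the generalised pigeonhole principle, to guarantee some box contains ≥ r objects we need more than (r − 1) · k objects total. Threshold: n = (r − 1) · k + 1. With r = 42 and k = 52: n = 41 · 52 + 1 = 2132 + 1 = 2133. For n = 2132 = 41 · 52, we can put exactly 41 objects in every box, avoiding 42 in any single one — so 2133 is tight.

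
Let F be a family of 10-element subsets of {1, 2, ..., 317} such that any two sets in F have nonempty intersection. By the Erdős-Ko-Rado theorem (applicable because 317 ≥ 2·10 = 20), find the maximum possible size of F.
max |F| = C(316, 9) = 77178167390263940

The Erdős-Ko-Rado theorem states: for n ≥ 2k, an intersecting family of k-subsets of an n-element set has size at most C(n − 1, k − 1), with equality for 'star' families {A ⊆ [n] : |A| = k, i ∈ A} (fix an element i). For n = 317, k = 10: C(316, 9) = 77178167390263940.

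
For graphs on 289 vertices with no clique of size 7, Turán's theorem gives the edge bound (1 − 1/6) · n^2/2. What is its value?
Turán density bound = (5/6) · 289^2/2 = 417605/12 ≈ 34800.4167

Turán's theorem: ex(n, K_{r+1}) is achieved by the complete r-partite Turán graph T(n, r) with parts as balanced as possible, and is at most (1 − 1/r) · n^2/2. For r = 6, n = 289: the density bound is (5/6) · 83521/2 = 417605/12 ≈ 34800.4167. The integer-valued extremum is e(T(289, 6)) = 34800, which is strictly less than the density bound 417605/12 since 6 ∤ 289 (the parts of T(289, 6) cannot all be equal).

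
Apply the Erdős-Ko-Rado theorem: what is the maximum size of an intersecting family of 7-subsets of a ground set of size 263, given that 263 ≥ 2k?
max |F| = C(262, 6) = 424067747649

The Erdős-Ko-Rado theorem states: for n ≥ 2k, an intersecting family of k-subsets of an n-element set has size at most C(n − 1, k − 1), with equality for 'star' families {A ⊆ [n] : |A| = k, i ∈ A} (fix an element i). For n = 263, k = 7: C(262, 6) = 424067747649.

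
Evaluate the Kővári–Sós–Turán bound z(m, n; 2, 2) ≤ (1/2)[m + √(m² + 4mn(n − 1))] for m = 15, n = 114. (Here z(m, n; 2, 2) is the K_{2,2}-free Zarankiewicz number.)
z(15, 114; 2, 2) ≤ (1/2)[15 + √(15² + 4·15·114·113)] = (1/2)[15 + √773145] = 447.1433

Kővári–Sós–Turán: let r_1, ..., r_15 be the row sums and z = Σ r_i the total number of 1s. Each pair of columns can share at most one row with both entries 1 (else a 2×2 all-ones block appears), so Σ_i C(r_i, 2) ≤ C(114, 2) = 6441. By convexity Σ_i C(r_i, 2) ≥ 15·C(z/15, 2) = z(z − 15)/(2·15), giving z² − 15z − 15·114·113 ≤ 0 and hence z ≤ (1/2)[15 + √(225 + 4·193230)] = (1/2)[15 + √773145] ≈ (1/2)(15 + 879.2866) = 447.1433.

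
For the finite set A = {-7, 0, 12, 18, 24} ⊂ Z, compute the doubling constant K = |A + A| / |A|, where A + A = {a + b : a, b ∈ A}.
K = |A + A| / |A| = 13/5

Enumerate A + A = {a + b : a, b ∈ A}. With |A| = 5, there are |A|^2 = 25 ordered sum pairs; collecting distinct values, A + A = {-14, -7, 0, 5, 11, 12, 17, 18, 24, 30, 36, 42, 48}, so |A + A| = 13. Thus K = 13/5. For comparison, the minimum possible |A + A| over all 5-element sets is 2·5 − 1 = 9 (so min K = 9/5), attained only by arithmetic progressions.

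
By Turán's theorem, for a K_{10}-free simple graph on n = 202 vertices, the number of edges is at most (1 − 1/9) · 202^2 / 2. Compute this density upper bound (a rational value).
Turán density bound = (8/9) · 202^2/2 = 163216/9 ≈ 18135.1111

Turán's theorem: ex(n, K_{r+1}) is achieved by the complete r-partite Turán graph T(n, r) with parts as balanced as possible, and is at most (1 − 1/r) · n^2/2. For r = 9, n = 202: the density bound is (8/9) · 40804/2 = 163216/9 ≈ 18135.1111. The integer-valued extremum is e(T(202, 9)) = 18134, which is strictly less than the density bound 163216/9 since 9 ∤ 202 (the parts of T(202, 9) cannot all be equal).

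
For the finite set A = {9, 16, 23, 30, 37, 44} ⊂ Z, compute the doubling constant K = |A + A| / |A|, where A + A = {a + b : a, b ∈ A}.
K = |A + A| / |A| = 11/6

Enumerate A + A = {a + b : a, b ∈ A}. With |A| = 6, there are |A|^2 = 36 ordered sum pairs; collecting distinct values, A + A = {18, 25, 32, 39, 46, 53, 60, 67, 74, 81, 88}, so |A + A| = 11. Thus K = 11/6. Here |A + A| = 2|A| − 1 = 11, the minimum possible — so K = 11/6 is minimal, which holds iff A is an arithmetic progression.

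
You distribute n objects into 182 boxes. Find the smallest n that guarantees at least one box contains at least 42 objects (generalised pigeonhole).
n = (42 − 1)·182 + 1 = 7463

By the generalised pigeonhole principle, to guarantee some box contains ≥ r objects we need more than (r − 1) · k objects total. Threshold: n = (r − 1) · k + 1. With r = 42 and k = 182: n = 41 · 182 + 1 = 7462 + 1 = 7463. For n = 7462 = 41 · 182, we can put exactly 41 objects in every box, avoiding 42 in any single one — so 7463 is tight.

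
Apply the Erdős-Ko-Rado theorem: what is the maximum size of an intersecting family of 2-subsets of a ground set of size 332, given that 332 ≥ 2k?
max |F| = C(331, 1) = 331

The Erdős-Ko-Rado theorem states: for n ≥ 2k, an intersecting family of k-subsets of an n-element set has size at most C(n − 1, k − 1), with equality for 'star' families {A ⊆ [n] : |A| = k, i ∈ A} (fix an element i). For n = 332, k = 2: C(331, 1) = 331.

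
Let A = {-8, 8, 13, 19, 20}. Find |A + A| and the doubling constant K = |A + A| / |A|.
K = |A + A| / |A| = 15/5 = 3

Enumerate A + A = {a + b : a, b ∈ A}. With |A| = 5, there are |A|^2 = 25 ordered sum pairs; collecting distinct values, A + A = {-16, 0, 5, 11, 12, 16, 21, 26, 27, 28, 32, 33, 38, 39, 40}, so |A + A| = 15. Thus K = 15/5 = 3. For comparison, the minimum possible |A + A| over all 5-element sets is 2·5 − 1 = 9 (so min K = 9/5), attained only by arithmetic progressions.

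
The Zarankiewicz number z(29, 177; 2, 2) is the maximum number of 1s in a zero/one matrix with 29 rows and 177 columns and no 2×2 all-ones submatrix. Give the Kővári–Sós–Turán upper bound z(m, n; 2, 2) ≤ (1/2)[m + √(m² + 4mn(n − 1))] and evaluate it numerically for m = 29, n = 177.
z(29, 177; 2, 2) ≤ (1/2)[29 + √(29² + 4·29·177·176)] = (1/2)[29 + √3614473] = 965.0884

Kővári–Sós–Turán: let r_1, ..., r_29 be the row sums and z = Σ r_i the total number of 1s. Each pair of columns can share at most one row with both entries 1 (else a 2×2 all-ones block appears), so Σ_i C(r_i, 2) ≤ C(177, 2) = 15576. By convexity Σ_i C(r_i, 2) ≥ 29·C(z/29, 2) = z(z − 29)/(2·29), giving z² − 29z − 29·177·176 ≤ 0 and hence z ≤ (1/2)[29 + √(841 + 4·903408)] = (1/2)[29 + √3614473] ≈ (1/2)(29 + 1901.1767) = 965.0884.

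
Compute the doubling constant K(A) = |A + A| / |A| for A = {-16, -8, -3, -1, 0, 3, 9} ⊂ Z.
K = |A + A| / |A| = 25/7

Enumerate A + A = {a + b : a, b ∈ A}. With |A| = 7, there are |A|^2 = 49 ordered sum pairs; collecting distinct values, A + A = {-32, -24, -19, -17, -16, -13, -11, -9, -8, -7, -6, -5, -4, -3, -2, -1, 0, 1, 2, 3, 6, 8, 9, 12, 18}, so |A + A| = 25. Thus K = 25/7. For comparison, the minimum possible |A + A| over all 7-element sets is 2·7 − 1 = 13 (so min K = 13/7), attained only by arithmetic progressions.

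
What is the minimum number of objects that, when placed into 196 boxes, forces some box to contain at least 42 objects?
n = (42 − 1)·196 + 1 = 8037

By the generalised pigeonhole principle, to guarantee some box contains ≥ r objects we need more than (r − 1) · k objects total. Threshold: n = (r − 1) · k + 1. With r = 42 and k = 196: n = 41 · 196 + 1 = 8036 + 1 = 8037. For n = 8036 = 41 · 196, we can put exactly 41 objects in every box, avoiding 42 in any single one — so 8037 is tight.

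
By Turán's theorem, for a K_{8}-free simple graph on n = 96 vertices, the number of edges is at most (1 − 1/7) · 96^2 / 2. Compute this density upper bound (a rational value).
Turán density bound = (6/7) · 96^2/2 = 27648/7 ≈ 3949.7143

Turán's theorem: ex(n, K_{r+1}) is achieved by the complete r-partite Turán graph T(n, r) with parts as balanced as possible, and is at most (1 − 1/r) · n^2/2. For r = 7, n = 96: the density bound is (6/7) · 9216/2 = 27648/7 ≈ 3949.7143. The integer-valued extremum is e(T(96, 7)) = 3949, which is strictly less than the density bound 27648/7 since 7 ∤ 96 (the parts of T(96, 7) cannot all be equal).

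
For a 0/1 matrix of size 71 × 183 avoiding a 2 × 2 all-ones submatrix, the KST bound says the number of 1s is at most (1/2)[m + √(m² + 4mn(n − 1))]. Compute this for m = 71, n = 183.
z(71, 183; 2, 2) ≤ (1/2)[71 + √(71² + 4·71·183·182)] = (1/2)[71 + √9463945] = 1573.6763

Kővári–Sós–Turán: let r_1, ..., r_71 be the row sums and z = Σ r_i the total number of 1s. Each pair of columns can share at most one row with both entries 1 (else a 2×2 all-ones block appears), so Σ_i C(r_i, 2) ≤ C(183, 2) = 16653. By convexity Σ_i C(r_i, 2) ≥ 71·C(z/71, 2) = z(z − 71)/(2·71), giving z² − 71z − 71·183·182 ≤ 0 and hence z ≤ (1/2)[71 + √(5041 + 4·2364726)] = (1/2)[71 + √9463945] ≈ (1/2)(71 + 3076.3525) = 1573.6763.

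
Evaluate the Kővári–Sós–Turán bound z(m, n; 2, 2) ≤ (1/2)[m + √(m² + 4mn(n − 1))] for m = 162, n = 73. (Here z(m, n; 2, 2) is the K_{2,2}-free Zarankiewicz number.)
z(162, 73; 2, 2) ≤ (1/2)[162 + √(162² + 4·162·73·72)] = (1/2)[162 + √3432132] = 1007.3007

Kővári–Sós–Turán: let r_1, ..., r_162 be the row sums and z = Σ r_i the total number of 1s. Each pair of columns can share at most one row with both entries 1 (else a 2×2 all-ones block appears), so Σ_i C(r_i, 2) ≤ C(73, 2) = 2628. By convexity Σ_i C(r_i, 2) ≥ 162·C(z/162, 2) = z(z − 162)/(2·162), giving z² − 162z − 162·73·72 ≤ 0 and hence z ≤ (1/2)[162 + √(26244 + 4·851472)] = (1/2)[162 + √3432132] ≈ (1/2)(162 + 1852.6014) = 1007.3007.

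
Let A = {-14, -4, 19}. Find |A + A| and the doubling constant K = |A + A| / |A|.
K = |A + A| / |A| = 6/3 = 2

Enumerate A + A = {a + b : a, b ∈ A}. With |A| = 3, there are |A|^2 = 9 ordered sum pairs; collecting distinct values, A + A = {-28, -18, -8, 5, 15, 38}, so |A + A| = 6. Thus K = 6/3 = 2. For comparison, the minimum possible |A + A| over all 3-element sets is 2·3 − 1 = 5 (so min K = 5/3), attained only by arithmetic progressions.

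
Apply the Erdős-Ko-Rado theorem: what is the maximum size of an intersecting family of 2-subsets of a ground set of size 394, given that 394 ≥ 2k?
max |F| = C(393, 1) = 393

Erdős-Ko-Rado (1961): when n ≥ 2k, max |F| = C(n−1, k−1). The bound is attained by the star {A : i ∈ A} for any fixed i ∈ [n]. Here C(394−1, 2−1) = C(393, 1) = 393.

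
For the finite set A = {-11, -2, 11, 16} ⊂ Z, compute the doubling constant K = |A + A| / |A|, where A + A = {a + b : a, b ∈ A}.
K = |A + A| / |A| = 10/4 = 5/2

Enumerate A + A = {a + b : a, b ∈ A}. With |A| = 4, there are |A|^2 = 16 ordered sum pairs; collecting distinct values, A + A = {-22, -13, -4, 0, 5, 9, 14, 22, 27, 32}, so |A + A| = 10. Thus K = 10/4 = 5/2. For comparison, the minimum possible |A + A| over all 4-element sets is 2·4 − 1 = 7 (so min K = 7/4), attained only by arithmetic progressions.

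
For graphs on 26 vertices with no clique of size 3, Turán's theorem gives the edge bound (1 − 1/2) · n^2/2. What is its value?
Turán density bound = (1/2) · 26^2/2 = 169

Turán's theorem: ex(n, K_{r+1}) is achieved by the complete r-partite Turán graph T(n, r) with parts as balanced as possible, and is at most (1 − 1/r) · n^2/2. For r = 2, n = 26: the density bound is (1/2) · 676/2 = 169. Since 2 ∣ 26, the Turán graph T(26, 2) has parts of equal size 13, and its edge count e(T(26, 2)) = 169 attains the density bound exactly.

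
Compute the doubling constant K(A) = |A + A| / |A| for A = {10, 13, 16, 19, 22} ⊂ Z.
K = |A + A| / |A| = 9/5

Enumerate A + A = {a + b : a, b ∈ A}. With |A| = 5, there are |A|^2 = 25 ordered sum pairs; collecting distinct values, A + A = {20, 23, 26, 29, 32, 35, 38, 41, 44}, so |A + A| = 9. Thus K = 9/5. Here |A + A| = 2|A| − 1 = 9, the minimum possible — so K = 9/5 is minimal, which holds iff A is an arithmetic progression.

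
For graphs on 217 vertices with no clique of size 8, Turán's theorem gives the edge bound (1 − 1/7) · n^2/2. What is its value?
Turán density bound = (6/7) · 217^2/2 = 20181

Turán's theorem: ex(n, K_{r+1}) is achieved by the complete r-partite Turán graph T(n, r) with parts as balanced as possible, and is at most (1 − 1/r) · n^2/2. For r = 7, n = 217: the density bound is (6/7) · 47089/2 = 20181. Since 7 ∣ 217, the Turán graph T(217, 7) has parts of equal size 31, and its edge count e(T(217, 7)) = 20181 attains the density bound exactly.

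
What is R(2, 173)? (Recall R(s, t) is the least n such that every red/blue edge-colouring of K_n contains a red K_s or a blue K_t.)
R(2, 173) = 173

R(2, k) = k for all k ≥ 2: in a 2-colouring of K_k, either some edge is red (a red K_2) or all edges are blue (a blue K_k). And K_{172} coloured all-blue has no blue K_173, so R(2, 173) > 172. Hence R(2, 173) = 173.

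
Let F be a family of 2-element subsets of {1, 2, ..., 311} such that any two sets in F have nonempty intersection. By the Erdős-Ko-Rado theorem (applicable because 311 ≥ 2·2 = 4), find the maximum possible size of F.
max |F| = C(310, 1) = 310

Erdős-Ko-Rado (1961): when n ≥ 2k, max |F| = C(n−1, k−1). The bound is attained by the star {A : i ∈ A} for any fixed i ∈ [n]. Here C(311−1, 2−1) = C(310, 1) = 310.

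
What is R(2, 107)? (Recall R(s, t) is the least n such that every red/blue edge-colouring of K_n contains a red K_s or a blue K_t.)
R(2, 107) = 107

R(2, k) = k for all k ≥ 2: in a 2-colouring of K_k, either some edge is red (a red K_2) or all edges are blue (a blue K_k). And K_{106} coloured all-blue has no blue K_107, so R(2, 107) > 106. Hence R(2, 107) = 107.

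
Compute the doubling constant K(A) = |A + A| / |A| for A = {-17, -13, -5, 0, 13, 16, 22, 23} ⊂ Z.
K = |A + A| / |A| = 35/8

Enumerate A + A = {a + b : a, b ∈ A}. With |A| = 8, there are |A|^2 = 64 ordered sum pairs; collecting distinct values, A + A = {-34, -30, -26, -22, -18, -17, -13, -10, -5, -4, -1, 0, 3, 5, 6, 8, 9, 10, 11, 13, 16, 17, 18, 22, 23, 26, 29, 32, 35, 36, 38, 39, 44, 45, 46}, so |A + A| = 35. Thus K = 35/8. For comparison, the minimum possible |A + A| over all 8-element sets is 2·8 − 1 = 15 (so min K = 15/8), attained only by arithmetic progressions.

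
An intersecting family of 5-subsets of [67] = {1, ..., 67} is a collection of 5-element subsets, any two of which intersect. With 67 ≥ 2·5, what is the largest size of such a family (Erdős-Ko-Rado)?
max |F| = C(66, 4) = 720720

The Erdős-Ko-Rado theorem states: for n ≥ 2k, an intersecting family of k-subsets of an n-element set has size at most C(n − 1, k − 1), with equality for 'star' families {A ⊆ [n] : |A| = k, i ∈ A} (fix an element i). For n = 67, k = 5: C(66, 4) = 720720.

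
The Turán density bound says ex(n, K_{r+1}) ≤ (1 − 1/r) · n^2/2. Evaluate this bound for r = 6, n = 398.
Turán density bound = (5/6) · 398^2/2 = 198005/3 ≈ 66001.6667

Turán's theorem: ex(n, K_{r+1}) is achieved by the complete r-partite Turán graph T(n, r) with parts as balanced as possible, and is at most (1 − 1/r) · n^2/2. For r = 6, n = 398: the density bound is (5/6) · 158404/2 = 198005/3 ≈ 66001.6667. The integer-valued extremum is e(T(398, 6)) = 66001, which is strictly less than the density bound 198005/3 since 6 ∤ 398 (the parts of T(398, 6) cannot all be equal).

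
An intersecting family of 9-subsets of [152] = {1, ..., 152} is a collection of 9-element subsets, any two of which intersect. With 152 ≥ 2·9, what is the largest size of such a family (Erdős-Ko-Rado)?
max |F| = C(151, 8) = 5551321138650

Erdős-Ko-Rado (1961): when n ≥ 2k, max |F| = C(n−1, k−1). The bound is attained by the star {A : i ∈ A} for any fixed i ∈ [n]. Here C(152−1, 9−1) = C(151, 8) = 5551321138650.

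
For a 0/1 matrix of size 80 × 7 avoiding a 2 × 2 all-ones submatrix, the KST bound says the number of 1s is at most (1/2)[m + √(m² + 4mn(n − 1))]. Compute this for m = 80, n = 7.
z(80, 7; 2, 2) ≤ (1/2)[80 + √(80² + 4·80·7·6)] = (1/2)[80 + √19840] = 110.4273

Kővári–Sós–Turán: let r_1, ..., r_80 be the row sums and z = Σ r_i the total number of 1s. Each pair of columns can share at most one row with both entries 1 (else a 2×2 all-ones block appears), so Σ_i C(r_i, 2) ≤ C(7, 2) = 21. By convexity Σ_i C(r_i, 2) ≥ 80·C(z/80, 2) = z(z − 80)/(2·80), giving z² − 80z − 80·7·6 ≤ 0 and hence z ≤ (1/2)[80 + √(6400 + 4·3360)] = (1/2)[80 + √19840] ≈ (1/2)(80 + 140.8545) = 110.4273.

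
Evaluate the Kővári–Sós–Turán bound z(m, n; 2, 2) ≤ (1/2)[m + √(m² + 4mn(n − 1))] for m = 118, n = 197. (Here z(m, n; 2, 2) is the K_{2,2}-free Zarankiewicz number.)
z(118, 197; 2, 2) ≤ (1/2)[118 + √(118² + 4·118·197·196)] = (1/2)[118 + √18238788] = 2194.3447

Kővári–Sós–Turán: let r_1, ..., r_118 be the row sums and z = Σ r_i the total number of 1s. Each pair of columns can share at most one row with both entries 1 (else a 2×2 all-ones block appears), so Σ_i C(r_i, 2) ≤ C(197, 2) = 19306. By convexity Σ_i C(r_i, 2) ≥ 118·C(z/118, 2) = z(z − 118)/(2·118), giving z² − 118z − 118·197·196 ≤ 0 and hence z ≤ (1/2)[118 + √(13924 + 4·4556216)] = (1/2)[118 + √18238788] ≈ (1/2)(118 + 4270.6894) = 2194.3447.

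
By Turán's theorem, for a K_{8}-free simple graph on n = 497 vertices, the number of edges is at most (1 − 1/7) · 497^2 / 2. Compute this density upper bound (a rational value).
Turán density bound = (6/7) · 497^2/2 = 105861

Turán's theorem: ex(n, K_{r+1}) is achieved by the complete r-partite Turán graph T(n, r) with parts as balanced as possible, and is at most (1 − 1/r) · n^2/2. For r = 7, n = 497: the density bound is (6/7) · 247009/2 = 105861. Since 7 ∣ 497, the Turán graph T(497, 7) has parts of equal size 71, and its edge count e(T(497, 7)) = 105861 attains the density bound exactly.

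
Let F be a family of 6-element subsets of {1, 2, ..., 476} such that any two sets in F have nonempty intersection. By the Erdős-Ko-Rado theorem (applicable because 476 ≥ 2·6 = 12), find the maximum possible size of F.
max |F| = C(475, 5) = 197294396970

Erdős-Ko-Rado (1961): when n ≥ 2k, max |F| = C(n−1, k−1). The bound is attained by the star {A : i ∈ A} for any fixed i ∈ [n]. Here C(476−1, 6−1) = C(475, 5) = 197294396970.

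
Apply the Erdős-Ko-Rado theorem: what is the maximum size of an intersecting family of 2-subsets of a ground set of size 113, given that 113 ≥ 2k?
max |F| = C(112, 1) = 112

Erdős-Ko-Rado (1961): when n ≥ 2k, max |F| = C(n−1, k−1). The bound is attained by the star {A : i ∈ A} for any fixed i ∈ [n]. Here C(113−1, 2−1) = C(112, 1) = 112.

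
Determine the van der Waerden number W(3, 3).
W(3, 3) = 27

This is a classical value, W(3, 3) = 27, established by combining an explicit 3-colouring of {1, ..., 26} with no monochromatic 3-AP (giving the lower bound W(3, 3) > 26) and a finite case analysis / exhaustive computer search showing every 3-colouring of {1, ..., 27} has such an AP.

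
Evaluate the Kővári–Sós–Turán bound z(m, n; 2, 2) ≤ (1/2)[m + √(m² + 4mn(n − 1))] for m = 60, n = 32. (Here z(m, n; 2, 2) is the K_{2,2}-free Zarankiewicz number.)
z(60, 32; 2, 2) ≤ (1/2)[60 + √(60² + 4·60·32·31)] = (1/2)[60 + √241680] = 275.8048

Kővári–Sós–Turán: let r_1, ..., r_60 be the row sums and z = Σ r_i the total number of 1s. Each pair of columns can share at most one row with both entries 1 (else a 2×2 all-ones block appears), so Σ_i C(r_i, 2) ≤ C(32, 2) = 496. By convexity Σ_i C(r_i, 2) ≥ 60·C(z/60, 2) = z(z − 60)/(2·60), giving z² − 60z − 60·32·31 ≤ 0 and hence z ≤ (1/2)[60 + √(3600 + 4·59520)] = (1/2)[60 + √241680] ≈ (1/2)(60 + 491.6096) = 275.8048.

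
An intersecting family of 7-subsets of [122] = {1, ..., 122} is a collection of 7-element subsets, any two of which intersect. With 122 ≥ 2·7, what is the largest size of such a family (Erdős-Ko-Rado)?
max |F| = C(121, 6) = 3843323484

Erdős-Ko-Rado (1961): when n ≥ 2k, max |F| = C(n−1, k−1). The bound is attained by the star {A : i ∈ A} for any fixed i ∈ [n]. Here C(122−1, 7−1) = C(121, 6) = 3843323484.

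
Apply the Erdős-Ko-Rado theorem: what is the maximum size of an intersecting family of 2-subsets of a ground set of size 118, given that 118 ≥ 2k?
max |F| = C(117, 1) = 117

The Erdős-Ko-Rado theorem states: for n ≥ 2k, an intersecting family of k-subsets of an n-element set has size at most C(n − 1, k − 1), with equality for 'star' families {A ⊆ [n] : |A| = k, i ∈ A} (fix an element i). For n = 118, k = 2: C(117, 1) = 117.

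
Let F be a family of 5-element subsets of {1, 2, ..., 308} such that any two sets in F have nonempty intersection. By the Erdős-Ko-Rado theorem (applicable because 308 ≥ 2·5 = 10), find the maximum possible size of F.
max |F| = C(307, 4) = 362929260

Erdős-Ko-Rado (1961): when n ≥ 2k, max |F| = C(n−1, k−1). The bound is attained by the star {A : i ∈ A} for any fixed i ∈ [n]. Here C(308−1, 5−1) = C(307, 4) = 362929260.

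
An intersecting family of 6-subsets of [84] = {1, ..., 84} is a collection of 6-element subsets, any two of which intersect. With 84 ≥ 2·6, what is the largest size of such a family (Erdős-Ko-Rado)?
max |F| = C(83, 5) = 29034396

Erdős-Ko-Rado (1961): when n ≥ 2k, max |F| = C(n−1, k−1). The bound is attained by the star {A : i ∈ A} for any fixed i ∈ [n]. Here C(84−1, 6−1) = C(83, 5) = 29034396.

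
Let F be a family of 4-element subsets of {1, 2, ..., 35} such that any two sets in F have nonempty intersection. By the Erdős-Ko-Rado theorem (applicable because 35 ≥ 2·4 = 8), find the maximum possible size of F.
max |F| = C(34, 3) = 5984

The Erdős-Ko-Rado theorem states: for n ≥ 2k, an intersecting family of k-subsets of an n-element set has size at most C(n − 1, k − 1), with equality for 'star' families {A ⊆ [n] : |A| = k, i ∈ A} (fix an element i). For n = 35, k = 4: C(34, 3) = 5984.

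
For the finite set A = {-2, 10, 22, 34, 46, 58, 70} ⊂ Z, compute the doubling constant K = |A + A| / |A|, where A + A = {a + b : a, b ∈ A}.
K = |A + A| / |A| = 13/7

Enumerate A + A = {a + b : a, b ∈ A}. With |A| = 7, there are |A|^2 = 49 ordered sum pairs; collecting distinct values, A + A = {-4, 8, 20, 32, 44, 56, 68, 80, 92, 104, 116, 128, 140}, so |A + A| = 13. Thus K = 13/7. Here |A + A| = 2|A| − 1 = 13, the minimum possible — so K = 13/7 is minimal, which holds iff A is an arithmetic progression.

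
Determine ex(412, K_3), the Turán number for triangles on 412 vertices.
ex(412, K_3) = ⌊412^2/4⌋ = 42436

Mantel (1907): a triangle-free graph on n vertices has at most ⌊n^2/4⌋ edges, with equality for the complete bipartite graph K_{⌊n/2⌋, ⌈n/2⌉}. For n = 412: ⌊412^2/4⌋ = ⌊169744/4⌋ = 42436. The extremal graph is K_{206, 206}, which has 206·206 = 42436 edges.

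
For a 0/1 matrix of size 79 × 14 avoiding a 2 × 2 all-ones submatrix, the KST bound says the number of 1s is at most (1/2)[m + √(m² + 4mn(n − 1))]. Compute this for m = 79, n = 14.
z(79, 14; 2, 2) ≤ (1/2)[79 + √(79² + 4·79·14·13)] = (1/2)[79 + √63753] = 165.7468

Kővári–Sós–Turán: let r_1, ..., r_79 be the row sums and z = Σ r_i the total number of 1s. Each pair of columns can share at most one row with both entries 1 (else a 2×2 all-ones block appears), so Σ_i C(r_i, 2) ≤ C(14, 2) = 91. By convexity Σ_i C(r_i, 2) ≥ 79·C(z/79, 2) = z(z − 79)/(2·79), giving z² − 79z − 79·14·13 ≤ 0 and hence z ≤ (1/2)[79 + √(6241 + 4·14378)] = (1/2)[79 + √63753] ≈ (1/2)(79 + 252.4936) = 165.7468.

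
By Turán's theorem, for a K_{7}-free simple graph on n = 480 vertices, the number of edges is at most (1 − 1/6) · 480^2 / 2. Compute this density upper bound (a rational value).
Turán density bound = (5/6) · 480^2/2 = 96000

Turán's theorem: ex(n, K_{r+1}) is achieved by the complete r-partite Turán graph T(n, r) with parts as balanced as possible, and is at most (1 − 1/r) · n^2/2. For r = 6, n = 480: the density bound is (5/6) · 230400/2 = 96000. Since 6 ∣ 480, the Turán graph T(480, 6) has parts of equal size 80, and its edge count e(T(480, 6)) = 96000 attains the density bound exactly.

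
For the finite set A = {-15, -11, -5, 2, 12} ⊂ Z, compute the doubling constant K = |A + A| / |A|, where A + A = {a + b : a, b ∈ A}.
K = |A + A| / |A| = 14/5

Enumerate A + A = {a + b : a, b ∈ A}. With |A| = 5, there are |A|^2 = 25 ordered sum pairs; collecting distinct values, A + A = {-30, -26, -22, -20, -16, -13, -10, -9, -3, 1, 4, 7, 14, 24}, so |A + A| = 14. Thus K = 14/5. For comparison, the minimum possible |A + A| over all 5-element sets is 2·5 − 1 = 9 (so min K = 9/5), attained only by arithmetic progressions.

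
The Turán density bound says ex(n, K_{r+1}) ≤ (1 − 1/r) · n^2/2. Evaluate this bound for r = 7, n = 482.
Turán density bound = (6/7) · 482^2/2 = 696972/7 ≈ 99567.4286

Turán's theorem: ex(n, K_{r+1}) is achieved by the complete r-partite Turán graph T(n, r) with parts as balanced as possible, and is at most (1 − 1/r) · n^2/2. For r = 7, n = 482: the density bound is (6/7) · 232324/2 = 696972/7 ≈ 99567.4286. The integer-valued extremum is e(T(482, 7)) = 99567, which is strictly less than the density bound 696972/7 since 7 ∤ 482 (the parts of T(482, 7) cannot all be equal).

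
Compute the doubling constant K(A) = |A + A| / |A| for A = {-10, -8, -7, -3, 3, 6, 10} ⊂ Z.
K = |A + A| / |A| = 25/7

Enumerate A + A = {a + b : a, b ∈ A}. With |A| = 7, there are |A|^2 = 49 ordered sum pairs; collecting distinct values, A + A = {-20, -18, -17, -16, -15, -14, -13, -11, -10, -7, -6, -5, -4, -2, -1, 0, 2, 3, 6, 7, 9, 12, 13, 16, 20}, so |A + A| = 25. Thus K = 25/7. For comparison, the minimum possible |A + A| over all 7-element sets is 2·7 − 1 = 13 (so min K = 13/7), attained only by arithmetic progressions.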